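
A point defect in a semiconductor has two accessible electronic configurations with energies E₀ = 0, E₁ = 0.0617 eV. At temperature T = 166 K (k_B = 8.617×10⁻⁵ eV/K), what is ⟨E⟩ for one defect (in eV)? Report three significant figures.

k_BT = 8.617×10⁻⁵ × 166 K = 0.014304 eV.
Eᵢ/kT = 0, 4.3135.
Z = Σ e^(−Eᵢ/kT) = e^(−0) + e^(−4.3135) = 1.0000 + 0.013387 = 1.0134.
⟨E⟩ = Σ Eᵢ e^(−Eᵢ/kT) / Z = (0·1.0000 + 0.0617·0.013387) / 1.0134 = 0.000815 eV.

0.000815 eV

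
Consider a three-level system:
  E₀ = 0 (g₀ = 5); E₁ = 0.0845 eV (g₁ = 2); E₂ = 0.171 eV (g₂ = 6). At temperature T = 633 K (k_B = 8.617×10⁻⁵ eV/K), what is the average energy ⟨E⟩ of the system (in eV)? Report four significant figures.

k_BT = 8.617×10⁻⁵ × 633 K = 0.0545456 eV.
Eᵢ/kT = 0, 1.54916, 3.13499.
Z = Σ gᵢe^(−Eᵢ/kT) = 5·e^(−0) + 2·e^(−1.54916) + 6·e^(−3.13499) = 5.00000 + 0.424853 + 0.261001 = 5.68585.
⟨E⟩ = Σ Eᵢ gᵢe^(−Eᵢ/kT) / Z = (0·5.00000 + 0.0845·0.424853 + 0.171·0.261001) / 5.68585 = 0.01416 eV.

0.01416 eV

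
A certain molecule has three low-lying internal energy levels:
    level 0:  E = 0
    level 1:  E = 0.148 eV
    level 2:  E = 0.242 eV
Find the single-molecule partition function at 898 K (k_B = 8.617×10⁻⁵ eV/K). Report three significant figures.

k_BT = 8.617×10⁻⁵ × 898 K = 0.077381 eV.
Eᵢ/kT = 0, 1.9126, 3.1274.
Z = Σ e^(−Eᵢ/kT) = e^(−0) + e^(−1.9126) + e^(−3.1274) = 1.0000 + 0.14770 + 0.043832 = 1.1915.

Z = 1.19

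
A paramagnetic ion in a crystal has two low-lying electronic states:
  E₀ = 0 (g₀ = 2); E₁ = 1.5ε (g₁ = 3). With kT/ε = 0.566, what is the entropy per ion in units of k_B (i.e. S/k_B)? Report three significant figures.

Eᵢ/kT = 0, 2.6502.
Z = Σ gᵢe^(−Eᵢ/kT) = 2·e^(−0) + 3·e^(−2.6502) = 2.0000 + 0.21191 = 2.2119.
⟨E⟩ = Σ EᵢPᵢ = 0.14371 ε.
S/k_B = ln Z + ⟨E⟩/kT = ln(2.2119) + 0.14371/0.566 = 0.79385 + 0.25390 = 1.05.

1.05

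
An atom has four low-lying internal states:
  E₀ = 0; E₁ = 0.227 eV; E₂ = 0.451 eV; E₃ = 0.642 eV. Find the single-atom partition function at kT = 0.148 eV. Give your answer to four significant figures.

Z = 1.276

Eᵢ/kT = 0, 1.53378, 3.04730, 4.33784.
Z = Σ e^(−Eᵢ/kT) = e^(−0) + e^(−1.53378) + e^(−3.04730) + e^(−4.33784) = 1.00000 + 0.215719 + 0.0474870 + 0.0130647 = 1.27627.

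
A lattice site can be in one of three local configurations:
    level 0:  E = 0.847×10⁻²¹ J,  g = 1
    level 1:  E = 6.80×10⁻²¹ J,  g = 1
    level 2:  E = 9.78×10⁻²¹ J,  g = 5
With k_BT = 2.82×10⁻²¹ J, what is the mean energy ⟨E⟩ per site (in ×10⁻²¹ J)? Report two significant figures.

Eᵢ/kT = 0.3004, 2.411, 3.468.
Z = Σ gᵢe^(−Eᵢ/kT) = 1·e^(−0.3004) + 1·e^(−2.411) + 5·e^(−3.468) = 0.7405 + 0.08973 + 0.1559 = 0.9861.
⟨E⟩ = Σ Eᵢ gᵢe^(−Eᵢ/kT) / Z = (0.847·0.7405 + 6.80·0.08973 + 9.78·0.1559) / 0.9861 = 2.8 ×10⁻²¹ J.

2.8 ×10⁻²¹ J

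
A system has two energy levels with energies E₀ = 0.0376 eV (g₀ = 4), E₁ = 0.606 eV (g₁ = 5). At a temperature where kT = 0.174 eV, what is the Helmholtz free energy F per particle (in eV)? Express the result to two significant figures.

Eᵢ/kT = 0.2161, 3.483.
Z = Σ gᵢe^(−Eᵢ/kT) = 4·e^(−0.2161) + 5·e^(−3.483) = 3.223 + 0.1536 = 3.377.
F = −kT ln Z = −0.174 × ln(3.377) = −0.174 × 1.217 = -0.21 eV.

-0.21 eV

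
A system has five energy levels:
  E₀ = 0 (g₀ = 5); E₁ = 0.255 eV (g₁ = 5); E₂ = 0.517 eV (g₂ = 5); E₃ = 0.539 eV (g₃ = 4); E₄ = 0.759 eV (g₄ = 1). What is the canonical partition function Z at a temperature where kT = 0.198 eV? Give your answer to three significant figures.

Eᵢ/kT = 0, 1.2879, 2.6111, 2.7222, 3.8333.
Z = Σ gᵢe^(−Eᵢ/kT) = 5·e^(−0) + 5·e^(−1.2879) + 5·e^(−2.6111) + 4·e^(−2.7222) + 1·e^(−3.8333) = 5.0000 + 1.3792 + 0.36727 + 0.26292 + 0.021638 = 7.0310.

Z = 7.03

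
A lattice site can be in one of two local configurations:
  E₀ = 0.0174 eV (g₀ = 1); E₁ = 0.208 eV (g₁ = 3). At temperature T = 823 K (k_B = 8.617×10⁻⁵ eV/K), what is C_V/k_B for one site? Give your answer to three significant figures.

1.02

k_BT = 8.617×10⁻⁵ × 823 K = 0.070918 eV.
Eᵢ/kT = 0.24535, 2.9330.
Z = Σ gᵢe^(−Eᵢ/kT) = 1·e^(−0.24535) + 3·e^(−2.9330) = 0.78243 + 0.15971 = 0.94214.
⟨E⟩ = 0.049710 eV, ⟨E²⟩ = 0.0075855 eV².
C_V/k_B = (⟨E²⟩ − ⟨E⟩²)/(kT)² = (0.0075855 − 0.0024711)/0.0050294 = 1.02.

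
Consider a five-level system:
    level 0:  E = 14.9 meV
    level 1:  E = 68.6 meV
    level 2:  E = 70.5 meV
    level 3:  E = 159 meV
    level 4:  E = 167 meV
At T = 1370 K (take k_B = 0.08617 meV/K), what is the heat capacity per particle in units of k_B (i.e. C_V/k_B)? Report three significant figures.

k_BT = 0.08617 × 1370 K = 118.05 meV.
Eᵢ/kT = 0.12622, 0.58111, 0.59720, 1.3469, 1.4147.
Z = Σ e^(−Eᵢ/kT) = e^(−0.12622) + e^(−0.58111) + e^(−0.59720) + e^(−1.3469) + e^(−1.4147) = 0.88142 + 0.55928 + 0.55035 + 0.26005 + 0.24300 = 2.4941.
⟨E⟩ = 69.054 meV, ⟨E²⟩ = 7583.6 meV².
C_V/k_B = (⟨E²⟩ − ⟨E⟩²)/(kT)² = (7583.6 − 4768.5)/13936 = 0.202.

0.202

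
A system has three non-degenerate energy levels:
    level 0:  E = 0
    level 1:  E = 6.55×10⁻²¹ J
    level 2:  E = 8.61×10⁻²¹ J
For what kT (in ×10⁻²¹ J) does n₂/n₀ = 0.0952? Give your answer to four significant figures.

n₂/n₀ = exp[−(E₂−E₀)/kT] = 0.0952.
⇒ (E₂−E₀)/kT = ln(1/0.0952) = ln(10.5042) = 2.35178.
kT = 8.61 ×10⁻²¹ J / 2.35178 = 3.661 ×10⁻²¹ J.

3.661 ×10⁻²¹ J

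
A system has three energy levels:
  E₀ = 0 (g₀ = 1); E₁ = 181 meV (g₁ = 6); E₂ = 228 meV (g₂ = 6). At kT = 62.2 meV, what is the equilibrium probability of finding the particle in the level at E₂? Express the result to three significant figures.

Eᵢ/kT = 0, 2.9100, 3.6656.
Z = Σ gᵢe^(−Eᵢ/kT) = 1·e^(−0) + 6·e^(−2.9100) + 6·e^(−3.6656) = 1.0000 + 0.32685 + 0.15353 = 1.4804.
P₂ = g₂ e^(−E₂/kT) / Z = 0.15353/1.4804 = 0.104.

0.104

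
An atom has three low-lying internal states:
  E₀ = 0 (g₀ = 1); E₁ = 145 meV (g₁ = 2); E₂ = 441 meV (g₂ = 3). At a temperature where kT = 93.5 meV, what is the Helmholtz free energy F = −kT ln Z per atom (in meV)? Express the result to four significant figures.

Eᵢ/kT = 0, 1.55080, 4.71658.
Z = Σ gᵢe^(−Eᵢ/kT) = 1·e^(−0) + 2·e^(−1.55080) + 3·e^(−4.71658) = 1.00000 + 0.424156 + 0.0268372 = 1.45099.
F = −kT ln Z = −93.5 × ln(1.45099) = −93.5 × 0.372246 = -34.81 meV.

-34.81 meV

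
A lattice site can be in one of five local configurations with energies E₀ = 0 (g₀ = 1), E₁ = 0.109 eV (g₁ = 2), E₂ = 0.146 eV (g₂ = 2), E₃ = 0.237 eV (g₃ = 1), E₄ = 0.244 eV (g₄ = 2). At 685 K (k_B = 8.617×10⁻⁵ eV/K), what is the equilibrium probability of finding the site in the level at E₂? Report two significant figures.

0.11

k_BT = 8.617×10⁻⁵ × 685 K = 0.05903 eV.
Eᵢ/kT = 0, 1.847, 2.473, 4.015, 4.133.
Z = Σ gᵢe^(−Eᵢ/kT) = 1·e^(−0) + 2·e^(−1.847) + 2·e^(−2.473) + 1·e^(−4.015) + 2·e^(−4.133) = 1.000 + 0.3154 + 0.1687 + 0.01804 + 0.03207 = 1.534.
P₂ = g₂ e^(−E₂/kT) / Z = 0.1687/1.534 = 0.11.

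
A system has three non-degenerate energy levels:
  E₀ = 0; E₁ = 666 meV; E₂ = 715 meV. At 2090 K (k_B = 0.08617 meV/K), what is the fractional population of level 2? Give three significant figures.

k_BT = 0.08617 × 2090 K = 180.10 meV.
Eᵢ/kT = 0, 3.6979, 3.9700.
Z = Σ e^(−Eᵢ/kT) = e^(−0) + e^(−3.6979) + e^(−3.9700) = 1.0000 + 0.024776 + 0.018873 = 1.0436.
P₂ = e^(−E₂/kT) / Z = 0.018873/1.0436 = 0.0181.

0.0181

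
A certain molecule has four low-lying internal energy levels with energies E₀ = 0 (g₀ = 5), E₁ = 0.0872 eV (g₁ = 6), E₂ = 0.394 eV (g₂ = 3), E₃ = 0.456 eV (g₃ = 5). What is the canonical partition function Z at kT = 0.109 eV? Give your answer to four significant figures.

Z = 7.853

Eᵢ/kT = 0, 0.800000, 3.61468, 4.18349.
Z = Σ gᵢe^(−Eᵢ/kT) = 5·e^(−0) + 6·e^(−0.800000) + 3·e^(−3.61468) + 5·e^(−4.18349) = 5.00000 + 2.69597 + 0.0807766 + 0.0762260 = 7.85297.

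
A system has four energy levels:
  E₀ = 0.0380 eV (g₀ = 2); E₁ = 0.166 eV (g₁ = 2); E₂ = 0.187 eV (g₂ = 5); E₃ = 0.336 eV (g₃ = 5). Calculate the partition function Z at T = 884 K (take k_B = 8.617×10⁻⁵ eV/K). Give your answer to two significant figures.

Z = 1.9

k_BT = 8.617×10⁻⁵ × 884 K = 0.07617 eV.
Eᵢ/kT = 0.4989, 2.179, 2.455, 4.411.
Z = Σ gᵢe^(−Eᵢ/kT) = 2·e^(−0.4989) + 2·e^(−2.179) + 5·e^(−2.455) + 5·e^(−4.411) = 1.214 + 0.2263 + 0.4293 + 0.06072 = 1.930.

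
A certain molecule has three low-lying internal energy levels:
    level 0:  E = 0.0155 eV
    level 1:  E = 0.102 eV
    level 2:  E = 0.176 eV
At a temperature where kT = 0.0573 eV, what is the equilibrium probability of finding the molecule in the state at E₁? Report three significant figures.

Eᵢ/kT = 0.27051, 1.7801, 3.0716.
Z = Σ e^(−Eᵢ/kT) = e^(−0.27051) + e^(−1.7801) + e^(−3.0716) = 0.76299 + 0.16862 + 0.046347 = 0.97796.
P₁ = e^(−E₁/kT) / Z = 0.16862/0.97796 = 0.172.

0.172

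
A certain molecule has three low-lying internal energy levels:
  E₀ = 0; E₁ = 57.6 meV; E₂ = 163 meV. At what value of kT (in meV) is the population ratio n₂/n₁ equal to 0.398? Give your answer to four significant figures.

114.4 meV

n₂/n₁ = exp[−(E₂−E₁)/kT] = 0.398.
⇒ (E₂−E₁)/kT = ln(1/0.398) = ln(2.51256) = 0.921302.
kT = 105.4 meV / 0.921302 = 114.4 meV.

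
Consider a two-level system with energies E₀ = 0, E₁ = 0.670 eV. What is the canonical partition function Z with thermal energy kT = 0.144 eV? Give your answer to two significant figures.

Z = 1.0

Eᵢ/kT = 0, 4.653.
Z = Σ e^(−Eᵢ/kT) = e^(−0) + e^(−4.653) = 1.000 + 0.009533 = 1.010.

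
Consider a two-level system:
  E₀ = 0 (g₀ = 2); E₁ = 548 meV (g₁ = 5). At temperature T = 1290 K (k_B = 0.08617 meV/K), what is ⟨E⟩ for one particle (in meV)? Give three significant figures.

k_BT = 0.08617 × 1290 K = 111.16 meV.
Eᵢ/kT = 0, 4.9298.
Z = Σ gᵢe^(−Eᵢ/kT) = 2·e^(−0) + 5·e^(−4.9298) = 2.0000 + 0.036140 = 2.0361.
⟨E⟩ = Σ Eᵢ gᵢe^(−Eᵢ/kT) / Z = (0·2.0000 + 548·0.036140) / 2.0361 = 9.73 meV.

9.73 meV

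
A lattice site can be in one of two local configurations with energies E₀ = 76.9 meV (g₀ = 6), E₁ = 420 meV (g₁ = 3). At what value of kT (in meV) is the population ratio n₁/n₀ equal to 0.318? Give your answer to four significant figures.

758.1 meV

n₁/n₀ = (g₁/g₀) exp[−(E₁−E₀)/kT] = 0.318.
⇒ (E₁−E₀)/kT = ln((3/6)/0.318) = ln(1.57233) = 0.452559.
kT = 343.1 meV / 0.452559 = 758.1 meV.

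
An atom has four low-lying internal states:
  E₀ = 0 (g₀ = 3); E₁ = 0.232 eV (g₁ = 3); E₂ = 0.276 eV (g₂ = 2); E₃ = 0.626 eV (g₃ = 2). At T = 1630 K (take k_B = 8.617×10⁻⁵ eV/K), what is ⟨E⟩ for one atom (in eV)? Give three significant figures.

k_BT = 8.617×10⁻⁵ × 1630 K = 0.14046 eV.
Eᵢ/kT = 0, 1.6517, 1.9650, 4.4568.
Z = Σ gᵢe^(−Eᵢ/kT) = 3·e^(−0) + 3·e^(−1.6517) + 2·e^(−1.9650) + 2·e^(−4.4568) = 3.0000 + 0.57517 + 0.28031 + 0.023199 = 3.8787.
⟨E⟩ = Σ Eᵢ gᵢe^(−Eᵢ/kT) / Z = (0·3.0000 + 0.232·0.57517 + 0.276·0.28031 + 0.626·0.023199) / 3.8787 = 0.0581 eV.

0.0581 eV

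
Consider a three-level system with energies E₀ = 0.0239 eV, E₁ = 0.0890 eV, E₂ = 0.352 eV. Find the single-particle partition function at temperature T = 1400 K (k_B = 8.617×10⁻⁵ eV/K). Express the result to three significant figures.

Z = 1.35

k_BT = 8.617×10⁻⁵ × 1400 K = 0.12064 eV.
Eᵢ/kT = 0.19811, 0.73773, 2.9178.
Z = Σ e^(−Eᵢ/kT) = e^(−0.19811) + e^(−0.73773) + e^(−2.9178) = 0.82028 + 0.47820 + 0.054052 = 1.3525.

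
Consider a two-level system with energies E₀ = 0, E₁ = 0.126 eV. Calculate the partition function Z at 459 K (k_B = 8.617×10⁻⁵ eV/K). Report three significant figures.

Z = 1.04

k_BT = 8.617×10⁻⁵ × 459 K = 0.039552 eV.
Eᵢ/kT = 0, 3.1857.
Z = Σ e^(−Eᵢ/kT) = e^(−0) + e^(−3.1857) = 1.0000 + 0.041349 = 1.0413.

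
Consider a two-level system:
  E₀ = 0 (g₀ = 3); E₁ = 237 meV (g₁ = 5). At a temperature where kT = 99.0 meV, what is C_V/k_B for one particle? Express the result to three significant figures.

Eᵢ/kT = 0, 2.3939.
Z = Σ gᵢe^(−Eᵢ/kT) = 3·e^(−0) + 5·e^(−2.3939) = 3.0000 + 0.45637 = 3.4564.
⟨E⟩ = 31.293 meV, ⟨E²⟩ = 7416.3 meV².
C_V/k_B = (⟨E²⟩ − ⟨E⟩²)/(kT)² = (7416.3 − 979.25)/9801.0 = 0.657.

0.657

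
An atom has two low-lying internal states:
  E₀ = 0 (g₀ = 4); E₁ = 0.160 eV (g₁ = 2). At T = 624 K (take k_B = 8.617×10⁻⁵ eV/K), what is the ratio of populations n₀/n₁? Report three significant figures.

39.2

k_BT = 8.617×10⁻⁵ × 624 K = 0.053770 eV.
n₀/n₁ = (g₀/g₁) exp[−(E₀−E₁)/kT] = (4/2) × exp(−(-0.160 eV)/(0.053770 eV)) = (4/2) × exp(2.9756) = 39.2.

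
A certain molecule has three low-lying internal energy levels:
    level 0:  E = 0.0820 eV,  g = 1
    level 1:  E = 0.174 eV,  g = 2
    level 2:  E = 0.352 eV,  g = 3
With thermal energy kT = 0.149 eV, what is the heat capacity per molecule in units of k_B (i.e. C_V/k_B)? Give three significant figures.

Eᵢ/kT = 0.55034, 1.1678, 2.3624.
Z = Σ gᵢe^(−Eᵢ/kT) = 1·e^(−0.55034) + 2·e^(−1.1678) + 3·e^(−2.3624) = 0.57675 + 0.62210 + 0.28258 = 1.4814.
⟨E⟩ = 0.17214 eV, ⟨E²⟩ = 0.038967 eV².
C_V/k_B = (⟨E²⟩ − ⟨E⟩²)/(kT)² = (0.038967 − 0.029632)/0.022201 = 0.420.

0.420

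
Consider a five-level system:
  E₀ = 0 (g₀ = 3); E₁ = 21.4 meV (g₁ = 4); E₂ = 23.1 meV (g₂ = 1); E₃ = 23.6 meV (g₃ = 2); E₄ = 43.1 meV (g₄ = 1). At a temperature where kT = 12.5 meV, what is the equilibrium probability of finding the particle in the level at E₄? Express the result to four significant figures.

Eᵢ/kT = 0, 1.71200, 1.84800, 1.88800, 3.44800.
Z = Σ gᵢe^(−Eᵢ/kT) = 3·e^(−0) + 4·e^(−1.71200) + 1·e^(−1.84800) + 2·e^(−1.88800) + 1·e^(−3.44800) = 3.00000 + 0.722018 + 0.157552 + 0.302749 + 0.0318092 = 4.21413.
P₄ = g₄ e^(−E₄/kT) / Z = 0.0318092/4.21413 = 0.007548.

0.007548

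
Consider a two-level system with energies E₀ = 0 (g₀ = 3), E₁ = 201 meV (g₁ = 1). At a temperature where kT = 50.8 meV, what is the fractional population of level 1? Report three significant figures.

0.00634

Eᵢ/kT = 0, 3.9567.
Z = Σ gᵢe^(−Eᵢ/kT) = 3·e^(−0) + 1·e^(−3.9567) = 3.0000 + 0.019126 = 3.0191.
P₁ = g₁ e^(−E₁/kT) / Z = 0.019126/3.0191 = 0.00634.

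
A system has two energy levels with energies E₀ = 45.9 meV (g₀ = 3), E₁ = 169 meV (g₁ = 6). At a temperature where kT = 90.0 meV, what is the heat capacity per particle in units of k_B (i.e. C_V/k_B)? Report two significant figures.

0.42

Eᵢ/kT = 0.5100, 1.878.
Z = Σ gᵢe^(−Eᵢ/kT) = 3·e^(−0.5100) + 6·e^(−1.878) = 1.801 + 0.9174 = 2.718.
⟨E⟩ = 87.46 meV, ⟨E²⟩ = 11040 meV².
C_V/k_B = (⟨E²⟩ − ⟨E⟩²)/(kT)² = (11040 − 7649)/8100 = 0.42.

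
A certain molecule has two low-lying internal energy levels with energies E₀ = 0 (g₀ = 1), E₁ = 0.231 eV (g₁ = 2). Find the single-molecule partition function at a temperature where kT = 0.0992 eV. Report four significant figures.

Z = 1.195

Eᵢ/kT = 0, 2.32863.
Z = Σ gᵢe^(−Eᵢ/kT) = 1·e^(−0) + 2·e^(−2.32863) = 1.00000 + 0.194858 = 1.19486.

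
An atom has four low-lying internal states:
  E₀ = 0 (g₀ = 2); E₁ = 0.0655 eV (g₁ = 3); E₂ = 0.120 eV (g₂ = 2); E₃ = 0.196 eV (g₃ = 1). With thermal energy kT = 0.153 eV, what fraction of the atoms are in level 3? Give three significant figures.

0.0540

Eᵢ/kT = 0, 0.42810, 0.78431, 1.2810.
Z = Σ gᵢe^(−Eᵢ/kT) = 2·e^(−0) + 3·e^(−0.42810) + 2·e^(−0.78431) + 1·e^(−1.2810) = 2.0000 + 1.9552 + 0.91287 + 0.27776 = 5.1458.
P₃ = g₃ e^(−E₃/kT) / Z = 0.27776/5.1458 = 0.0540.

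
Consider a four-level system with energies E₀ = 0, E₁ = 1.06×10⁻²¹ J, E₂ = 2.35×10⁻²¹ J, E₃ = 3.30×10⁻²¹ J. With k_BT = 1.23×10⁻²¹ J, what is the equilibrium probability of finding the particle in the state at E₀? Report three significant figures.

0.610

Eᵢ/kT = 0, 0.86179, 1.9106, 2.6829.
Z = Σ e^(−Eᵢ/kT) = e^(−0) + e^(−0.86179) + e^(−1.9106) + e^(−2.6829) = 1.0000 + 0.42241 + 0.14799 + 0.068365 = 1.6388.
P₀ = e^(−E₀/kT) / Z = 1.0000/1.6388 = 0.610.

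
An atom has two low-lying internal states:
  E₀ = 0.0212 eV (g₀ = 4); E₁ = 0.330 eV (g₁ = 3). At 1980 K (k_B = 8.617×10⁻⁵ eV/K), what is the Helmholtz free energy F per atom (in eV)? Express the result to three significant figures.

k_BT = 8.617×10⁻⁵ × 1980 K = 0.17062 eV.
Eᵢ/kT = 0.12425, 1.9341.
Z = Σ gᵢe^(−Eᵢ/kT) = 4·e^(−0.12425) + 3·e^(−1.9341) = 3.5326 + 0.43366 = 3.9663.
F = −kT ln Z = −0.17062 × ln(3.9663) = −0.17062 × 1.3778 = -0.235 eV.

-0.235 eV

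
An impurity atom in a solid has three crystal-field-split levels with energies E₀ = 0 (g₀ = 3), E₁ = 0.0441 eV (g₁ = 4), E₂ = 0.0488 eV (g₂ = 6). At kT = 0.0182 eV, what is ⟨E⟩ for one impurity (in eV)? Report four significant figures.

Eᵢ/kT = 0, 2.42308, 2.68132.
Z = Σ gᵢe^(−Eᵢ/kT) = 3·e^(−0) + 4·e^(−2.42308) + 6·e^(−2.68132) = 3.00000 + 0.354593 + 0.410836 = 3.76543.
⟨E⟩ = Σ Eᵢ gᵢe^(−Eᵢ/kT) / Z = (0·3.00000 + 0.0441·0.354593 + 0.0488·0.410836) / 3.76543 = 0.009477 eV.

0.009477 eV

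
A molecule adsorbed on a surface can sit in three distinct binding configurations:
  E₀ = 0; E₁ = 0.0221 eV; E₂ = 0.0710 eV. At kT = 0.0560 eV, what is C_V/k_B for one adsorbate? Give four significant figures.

0.1836

Eᵢ/kT = 0, 0.394643, 1.26786.
Z = Σ e^(−Eᵢ/kT) = e^(−0) + e^(−0.394643) + e^(−1.26786) = 1.00000 + 0.673921 + 0.281433 = 1.95535.
⟨E⟩ = 0.0178359 eV, ⟨E²⟩ = 0.000893883 eV².
C_V/k_B = (⟨E²⟩ − ⟨E⟩²)/(kT)² = (0.000893883 − 0.000318119)/0.00313600 = 0.1836.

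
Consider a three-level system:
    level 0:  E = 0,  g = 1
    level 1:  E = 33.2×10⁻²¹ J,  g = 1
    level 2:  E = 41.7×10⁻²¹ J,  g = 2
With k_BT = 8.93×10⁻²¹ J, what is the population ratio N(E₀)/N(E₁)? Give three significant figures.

41.2

n₀/n₁ = (g₀/g₁) exp[−(E₀−E₁)/kT] = (1/1) × exp(−(-33.2 ×10⁻²¹ J)/(8.93 ×10⁻²¹ J)) = (1/1) × exp(3.7178) = 41.2.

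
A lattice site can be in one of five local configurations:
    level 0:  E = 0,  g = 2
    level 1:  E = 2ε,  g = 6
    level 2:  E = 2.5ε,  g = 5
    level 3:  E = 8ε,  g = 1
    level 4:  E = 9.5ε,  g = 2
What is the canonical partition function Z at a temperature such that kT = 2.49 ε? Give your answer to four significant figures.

Z = 6.604

Eᵢ/kT = 0, 0.803213, 1.00402, 3.21285, 3.81526.
Z = Σ gᵢe^(−Eᵢ/kT) = 2·e^(−0) + 6·e^(−0.803213) + 5·e^(−1.00402) + 1·e^(−3.21285) + 2·e^(−3.81526) = 2.00000 + 2.68733 + 1.83202 + 0.0402418 + 0.0440640 = 6.60366.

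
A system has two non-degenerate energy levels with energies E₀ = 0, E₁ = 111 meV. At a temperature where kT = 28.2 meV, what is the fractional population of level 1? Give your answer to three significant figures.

0.0191

Eᵢ/kT = 0, 3.9362.
Z = Σ e^(−Eᵢ/kT) = e^(−0) + e^(−3.9362) = 1.0000 + 0.019522 = 1.0195.
P₁ = e^(−E₁/kT) / Z = 0.019522/1.0195 = 0.0191.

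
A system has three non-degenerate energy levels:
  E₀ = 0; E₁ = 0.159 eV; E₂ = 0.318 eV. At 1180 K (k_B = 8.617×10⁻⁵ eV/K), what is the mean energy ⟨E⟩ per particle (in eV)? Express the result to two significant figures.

0.038 eV

k_BT = 8.617×10⁻⁵ × 1180 K = 0.1017 eV.
Eᵢ/kT = 0, 1.563, 3.127.
Z = Σ e^(−Eᵢ/kT) = e^(−0) + e^(−1.563) + e^(−3.127) = 1.000 + 0.2095 + 0.04385 = 1.253.
⟨E⟩ = Σ Eᵢ e^(−Eᵢ/kT) / Z = (0·1.000 + 0.159·0.2095 + 0.318·0.04385) / 1.253 = 0.038 eV.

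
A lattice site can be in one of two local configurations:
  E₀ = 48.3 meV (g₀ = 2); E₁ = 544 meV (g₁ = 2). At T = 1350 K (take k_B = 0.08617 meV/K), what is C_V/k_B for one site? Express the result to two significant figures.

0.25

k_BT = 0.08617 × 1350 K = 116.3 meV.
Eᵢ/kT = 0.4153, 4.678.
Z = Σ gᵢe^(−Eᵢ/kT) = 2·e^(−0.4153) + 2·e^(−4.678) = 1.320 + 0.01860 = 1.339.
⟨E⟩ = 55.17 meV, ⟨E²⟩ = 6411 meV².
C_V/k_B = (⟨E²⟩ − ⟨E⟩²)/(kT)² = (6411 − 3044)/13530 = 0.25.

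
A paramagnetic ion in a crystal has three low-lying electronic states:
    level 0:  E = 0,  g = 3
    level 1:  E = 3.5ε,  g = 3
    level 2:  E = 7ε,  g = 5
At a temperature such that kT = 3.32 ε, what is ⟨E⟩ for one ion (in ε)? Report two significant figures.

1.7 ε

Eᵢ/kT = 0, 1.054, 2.108.
Z = Σ gᵢe^(−Eᵢ/kT) = 3·e^(−0) + 3·e^(−1.054) + 5·e^(−2.108) = 3.000 + 1.046 + 0.6074 = 4.653.
⟨E⟩ = Σ Eᵢ gᵢe^(−Eᵢ/kT) / Z = (0·3.000 + 3.5·1.046 + 7·0.6074) / 4.653 = 1.7 ε.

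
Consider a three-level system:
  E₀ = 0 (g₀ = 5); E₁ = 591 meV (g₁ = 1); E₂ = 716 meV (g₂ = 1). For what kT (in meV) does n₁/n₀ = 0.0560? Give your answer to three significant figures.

n₁/n₀ = (g₁/g₀) exp[−(E₁−E₀)/kT] = 0.0560.
⇒ (E₁−E₀)/kT = ln((1/5)/0.0560) = ln(3.5714) = 1.2730.
kT = 591 meV / 1.2730 = 464 meV.

464 meV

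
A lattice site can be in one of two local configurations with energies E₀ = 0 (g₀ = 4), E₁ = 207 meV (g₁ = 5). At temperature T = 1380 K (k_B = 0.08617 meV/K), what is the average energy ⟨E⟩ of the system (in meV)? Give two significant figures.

37 meV

k_BT = 0.08617 × 1380 K = 118.9 meV.
Eᵢ/kT = 0, 1.741.
Z = Σ gᵢe^(−Eᵢ/kT) = 4·e^(−0) + 5·e^(−1.741) = 4.000 + 0.8767 = 4.877.
⟨E⟩ = Σ Eᵢ gᵢe^(−Eᵢ/kT) / Z = (0·4.000 + 207·0.8767) / 4.877 = 37 meV.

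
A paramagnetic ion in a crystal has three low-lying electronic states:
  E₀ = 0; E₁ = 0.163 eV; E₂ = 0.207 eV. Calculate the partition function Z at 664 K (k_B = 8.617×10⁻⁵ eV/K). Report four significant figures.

Z = 1.085

k_BT = 8.617×10⁻⁵ × 664 K = 0.0572169 eV.
Eᵢ/kT = 0, 2.84881, 3.61781.
Z = Σ e^(−Eᵢ/kT) = e^(−0) + e^(−2.84881) + e^(−3.61781) = 1.00000 + 0.0579132 + 0.0268414 = 1.08475.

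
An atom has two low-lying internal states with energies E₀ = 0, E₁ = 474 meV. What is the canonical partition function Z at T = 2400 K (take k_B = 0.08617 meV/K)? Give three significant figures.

Z = 1.10

k_BT = 0.08617 × 2400 K = 206.81 meV.
Eᵢ/kT = 0, 2.2920.
Z = Σ e^(−Eᵢ/kT) = e^(−0) + e^(−2.2920) = 1.0000 + 0.10106 = 1.1011.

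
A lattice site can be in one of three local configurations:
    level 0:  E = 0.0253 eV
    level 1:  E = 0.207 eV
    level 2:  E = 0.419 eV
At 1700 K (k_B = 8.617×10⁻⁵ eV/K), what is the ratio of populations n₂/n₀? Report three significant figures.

0.0680

k_BT = 8.617×10⁻⁵ × 1700 K = 0.14649 eV.
n₂/n₀ = exp[−(E₂−E₀)/kT] = exp(−(0.3937 eV)/(0.14649 eV)) = exp(-2.6876) = 0.0680.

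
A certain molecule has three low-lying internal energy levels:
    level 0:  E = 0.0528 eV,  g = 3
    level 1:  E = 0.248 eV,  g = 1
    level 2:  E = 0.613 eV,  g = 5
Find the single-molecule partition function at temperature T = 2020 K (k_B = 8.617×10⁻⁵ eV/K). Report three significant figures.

k_BT = 8.617×10⁻⁵ × 2020 K = 0.17406 eV.
Eᵢ/kT = 0.30334, 1.4248, 3.5218.
Z = Σ gᵢe^(−Eᵢ/kT) = 3·e^(−0.30334) + 1·e^(−1.4248) + 5·e^(−3.5218) = 2.2150 + 0.24056 + 0.14773 = 2.6033.

Z = 2.60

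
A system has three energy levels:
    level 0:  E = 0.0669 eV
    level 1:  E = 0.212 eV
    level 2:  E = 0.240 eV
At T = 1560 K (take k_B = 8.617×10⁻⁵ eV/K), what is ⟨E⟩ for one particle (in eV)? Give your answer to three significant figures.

0.127 eV

k_BT = 8.617×10⁻⁵ × 1560 K = 0.13443 eV.
Eᵢ/kT = 0.49766, 1.5770, 1.7853.
Z = Σ e^(−Eᵢ/kT) = e^(−0.49766) + e^(−1.5770) + e^(−1.7853) = 0.60795 + 0.20659 + 0.16775 = 0.98229.
⟨E⟩ = Σ Eᵢ e^(−Eᵢ/kT) / Z = (0.0669·0.60795 + 0.212·0.20659 + 0.240·0.16775) / 0.98229 = 0.127 eV.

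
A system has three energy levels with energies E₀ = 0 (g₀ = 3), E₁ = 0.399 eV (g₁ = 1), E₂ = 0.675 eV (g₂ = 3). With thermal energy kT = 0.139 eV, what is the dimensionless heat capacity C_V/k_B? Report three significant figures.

0.322

Eᵢ/kT = 0, 2.8705, 4.8561.
Z = Σ gᵢe^(−Eᵢ/kT) = 3·e^(−0) + 1·e^(−2.8705) + 3·e^(−4.8561) = 3.0000 + 0.056671 + 0.023342 = 3.0800.
⟨E⟩ = 0.012457 eV, ⟨E²⟩ = 0.0063822 eV².
C_V/k_B = (⟨E²⟩ − ⟨E⟩²)/(kT)² = (0.0063822 − 0.00015518)/0.019321 = 0.322.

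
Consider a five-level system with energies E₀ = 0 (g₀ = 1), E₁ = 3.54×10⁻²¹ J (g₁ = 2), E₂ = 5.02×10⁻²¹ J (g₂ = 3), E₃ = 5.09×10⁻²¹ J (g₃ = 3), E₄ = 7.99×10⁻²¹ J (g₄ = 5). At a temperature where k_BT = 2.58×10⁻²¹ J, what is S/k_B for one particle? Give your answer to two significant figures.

2.1

Eᵢ/kT = 0, 1.372, 1.946, 1.973, 3.097.
Z = Σ gᵢe^(−Eᵢ/kT) = 1·e^(−0) + 2·e^(−1.372) + 3·e^(−1.946) + 3·e^(−1.973) + 5·e^(−3.097) = 1.000 + 0.5072 + 0.4285 + 0.4171 + 0.2259 = 2.579.
⟨E⟩ = Σ EᵢPᵢ = 3.053 ×10⁻²¹ J.
S/k_B = ln Z + ⟨E⟩/kT = ln(2.579) + 3.053/2.58 = 0.9474 + 1.183 = 2.1.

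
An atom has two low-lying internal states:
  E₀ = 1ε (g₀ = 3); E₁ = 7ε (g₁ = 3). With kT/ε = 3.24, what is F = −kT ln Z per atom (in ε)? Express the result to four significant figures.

Eᵢ/kT = 0.308642, 2.16049.
Z = Σ gᵢe^(−Eᵢ/kT) = 3·e^(−0.308642) + 3·e^(−2.16049) = 2.20333 + 0.345806 = 2.54914.
F = −kT ln Z = −3.24 × ln(2.54914) = −3.24 × 0.935756 = -3.032 ε.

-3.032 ε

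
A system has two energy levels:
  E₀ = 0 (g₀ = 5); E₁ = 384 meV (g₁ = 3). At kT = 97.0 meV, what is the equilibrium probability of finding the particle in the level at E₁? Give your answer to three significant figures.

Eᵢ/kT = 0, 3.9588.
Z = Σ gᵢe^(−Eᵢ/kT) = 5·e^(−0) + 3·e^(−3.9588) = 5.0000 + 0.057258 = 5.0573.
P₁ = g₁ e^(−E₁/kT) / Z = 0.057258/5.0573 = 0.0113.

0.0113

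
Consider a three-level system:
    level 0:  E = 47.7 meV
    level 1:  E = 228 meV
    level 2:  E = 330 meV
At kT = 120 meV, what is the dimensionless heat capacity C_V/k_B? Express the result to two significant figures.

0.60

Eᵢ/kT = 0.3975, 1.900, 2.750.
Z = Σ e^(−Eᵢ/kT) = e^(−0.3975) + e^(−1.900) + e^(−2.750) = 0.6720 + 0.1496 + 0.06393 = 0.8855.
⟨E⟩ = 98.54 meV, ⟨E²⟩ = 18370 meV².
C_V/k_B = (⟨E²⟩ − ⟨E⟩²)/(kT)² = (18370 − 9710)/14400 = 0.60.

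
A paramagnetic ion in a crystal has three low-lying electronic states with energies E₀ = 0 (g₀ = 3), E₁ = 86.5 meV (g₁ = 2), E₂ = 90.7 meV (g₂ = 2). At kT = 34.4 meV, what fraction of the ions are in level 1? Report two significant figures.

0.049

Eᵢ/kT = 0, 2.515, 2.637.
Z = Σ gᵢe^(−Eᵢ/kT) = 3·e^(−0) + 2·e^(−2.515) + 2·e^(−2.637) = 3.000 + 0.1617 + 0.1432 = 3.305.
P₁ = g₁ e^(−E₁/kT) / Z = 0.1617/3.305 = 0.049.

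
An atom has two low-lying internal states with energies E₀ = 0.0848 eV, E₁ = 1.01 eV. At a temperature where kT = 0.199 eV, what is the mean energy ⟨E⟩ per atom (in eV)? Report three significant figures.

Eᵢ/kT = 0.42613, 5.0754.
Z = Σ e^(−Eᵢ/kT) = e^(−0.42613) + e^(−5.0754) = 0.65303 + 0.0062486 = 0.65928.
⟨E⟩ = Σ Eᵢ e^(−Eᵢ/kT) / Z = (0.0848·0.65303 + 1.01·0.0062486) / 0.65928 = 0.0936 eV.

0.0936 eV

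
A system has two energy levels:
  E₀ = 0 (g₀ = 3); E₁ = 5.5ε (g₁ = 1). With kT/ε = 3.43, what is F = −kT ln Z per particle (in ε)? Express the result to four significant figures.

-3.991 ε

Eᵢ/kT = 0, 1.60350.
Z = Σ gᵢe^(−Eᵢ/kT) = 3·e^(−0) + 1·e^(−1.60350) = 3.00000 + 0.201191 = 3.20119.
F = −kT ln Z = −3.43 × ln(3.20119) = −3.43 × 1.16352 = -3.991 ε.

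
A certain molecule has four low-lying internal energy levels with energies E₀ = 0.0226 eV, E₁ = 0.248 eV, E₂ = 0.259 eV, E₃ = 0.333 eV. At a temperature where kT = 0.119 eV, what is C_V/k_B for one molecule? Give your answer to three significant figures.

Eᵢ/kT = 0.18992, 2.0840, 2.1765, 2.7983.
Z = Σ e^(−Eᵢ/kT) = e^(−0.18992) + e^(−2.0840) + e^(−2.1765) + e^(−2.7983) = 0.82703 + 0.12443 + 0.11344 + 0.060914 = 1.1258.
⟨E⟩ = 0.088128 eV, ⟨E²⟩ = 0.019932 eV².
C_V/k_B = (⟨E²⟩ − ⟨E⟩²)/(kT)² = (0.019932 − 0.0077665)/0.014161 = 0.859.

0.859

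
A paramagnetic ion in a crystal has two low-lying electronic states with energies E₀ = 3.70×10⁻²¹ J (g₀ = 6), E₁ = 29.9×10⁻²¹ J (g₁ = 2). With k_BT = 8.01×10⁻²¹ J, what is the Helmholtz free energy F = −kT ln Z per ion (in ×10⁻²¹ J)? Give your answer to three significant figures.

Eᵢ/kT = 0.46192, 3.7328.
Z = Σ gᵢe^(−Eᵢ/kT) = 6·e^(−0.46192) + 2·e^(−3.7328) = 3.7804 + 0.047851 = 3.8283.
F = −kT ln Z = −8.01 × ln(3.8283) = −8.01 × 1.3424 = -10.8 ×10⁻²¹ J.

-10.8 ×10⁻²¹ J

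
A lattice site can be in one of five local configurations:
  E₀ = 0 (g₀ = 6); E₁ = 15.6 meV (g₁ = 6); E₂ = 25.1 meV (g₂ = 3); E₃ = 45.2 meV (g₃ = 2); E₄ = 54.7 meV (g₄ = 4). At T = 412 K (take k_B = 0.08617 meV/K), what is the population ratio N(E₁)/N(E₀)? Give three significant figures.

k_BT = 0.08617 × 412 K = 35.502 meV.
n₁/n₀ = (g₁/g₀) exp[−(E₁−E₀)/kT] = (6/6) × exp(−(15.6 meV)/(35.502 meV)) = (6/6) × exp(-0.43941) = 0.644.

0.644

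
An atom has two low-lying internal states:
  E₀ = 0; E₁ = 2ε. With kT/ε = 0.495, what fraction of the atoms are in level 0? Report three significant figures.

0.983

Eᵢ/kT = 0, 4.0404.
Z = Σ e^(−Eᵢ/kT) = e^(−0) + e^(−4.0404) = 1.0000 + 0.017590 = 1.0176.
P₀ = e^(−E₀/kT) / Z = 1.0000/1.0176 = 0.983.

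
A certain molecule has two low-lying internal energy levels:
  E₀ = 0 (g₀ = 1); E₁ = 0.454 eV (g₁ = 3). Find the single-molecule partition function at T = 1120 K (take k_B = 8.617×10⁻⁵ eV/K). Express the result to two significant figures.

Z = 1.0

k_BT = 8.617×10⁻⁵ × 1120 K = 0.09651 eV.
Eᵢ/kT = 0, 4.704.
Z = Σ gᵢe^(−Eᵢ/kT) = 1·e^(−0) + 3·e^(−4.704) = 1.000 + 0.02718 = 1.027.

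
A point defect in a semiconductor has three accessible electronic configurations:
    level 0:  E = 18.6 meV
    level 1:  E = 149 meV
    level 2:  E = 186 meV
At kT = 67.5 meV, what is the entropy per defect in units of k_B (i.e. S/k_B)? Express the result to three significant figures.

Eᵢ/kT = 0.27556, 2.2074, 2.7556.
Z = Σ e^(−Eᵢ/kT) = e^(−0.27556) + e^(−2.2074) + e^(−2.7556) = 0.75915 + 0.10999 + 0.063571 = 0.93271.
⟨E⟩ = Σ EᵢPᵢ = 45.387 meV.
S/k_B = ln Z + ⟨E⟩/kT = ln(0.93271) + 45.387/67.5 = -0.069661 + 0.67240 = 0.603.

0.603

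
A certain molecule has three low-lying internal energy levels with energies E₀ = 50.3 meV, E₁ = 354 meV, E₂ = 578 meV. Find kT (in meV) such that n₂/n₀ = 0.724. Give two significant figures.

n₂/n₀ = exp[−(E₂−E₀)/kT] = 0.724.
⇒ (E₂−E₀)/kT = ln(1/0.724) = ln(1.381) = 0.3228.
kT = 527.7 meV / 0.3228 = 1600 meV.

1600 meV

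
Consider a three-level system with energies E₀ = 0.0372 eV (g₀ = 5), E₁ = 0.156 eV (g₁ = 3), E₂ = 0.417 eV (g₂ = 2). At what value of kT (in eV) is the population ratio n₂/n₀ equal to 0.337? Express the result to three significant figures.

2.22 eV

n₂/n₀ = (g₂/g₀) exp[−(E₂−E₀)/kT] = 0.337.
⇒ (E₂−E₀)/kT = ln((2/5)/0.337) = ln(1.1869) = 0.17134.
kT = 0.3798 eV / 0.17134 = 2.22 eV.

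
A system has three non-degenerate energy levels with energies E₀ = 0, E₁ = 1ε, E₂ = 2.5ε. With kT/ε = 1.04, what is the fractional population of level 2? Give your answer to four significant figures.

Eᵢ/kT = 0, 0.961538, 2.40385.
Z = Σ e^(−Eᵢ/kT) = e^(−0) + e^(−0.961538) + e^(−2.40385) = 1.00000 + 0.382304 + 0.0903694 = 1.47267.
P₂ = e^(−E₂/kT) / Z = 0.0903694/1.47267 = 0.06136.

0.06136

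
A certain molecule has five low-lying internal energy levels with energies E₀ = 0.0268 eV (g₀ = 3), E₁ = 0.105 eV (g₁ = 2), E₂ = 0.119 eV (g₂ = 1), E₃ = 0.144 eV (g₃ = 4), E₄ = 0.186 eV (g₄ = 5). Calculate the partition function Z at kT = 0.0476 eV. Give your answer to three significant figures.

Z = 2.31

Eᵢ/kT = 0.56303, 2.2059, 2.5000, 3.0252, 3.9076.
Z = Σ gᵢe^(−Eᵢ/kT) = 3·e^(−0.56303) + 2·e^(−2.2059) + 1·e^(−2.5000) + 4·e^(−3.0252) + 5·e^(−3.9076) = 1.7084 + 0.22030 + 0.082085 + 0.19419 + 0.10044 = 2.3054.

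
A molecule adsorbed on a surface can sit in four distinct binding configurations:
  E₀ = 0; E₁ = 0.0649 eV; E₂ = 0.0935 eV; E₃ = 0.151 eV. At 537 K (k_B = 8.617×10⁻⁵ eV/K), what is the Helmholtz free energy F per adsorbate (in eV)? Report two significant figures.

-0.016 eV

k_BT = 8.617×10⁻⁵ × 537 K = 0.04627 eV.
Eᵢ/kT = 0, 1.403, 2.021, 3.263.
Z = Σ e^(−Eᵢ/kT) = e^(−0) + e^(−1.403) + e^(−2.021) + e^(−3.263) = 1.000 + 0.2459 + 0.1325 + 0.03827 = 1.417.
F = −kT ln Z = −0.04627 × ln(1.417) = −0.04627 × 0.3485 = -0.016 eV.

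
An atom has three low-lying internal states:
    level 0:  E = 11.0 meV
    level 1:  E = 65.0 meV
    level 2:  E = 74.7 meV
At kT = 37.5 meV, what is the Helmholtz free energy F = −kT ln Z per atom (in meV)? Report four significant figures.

Eᵢ/kT = 0.293333, 1.73333, 1.99200.
Z = Σ e^(−Eᵢ/kT) = e^(−0.293333) + e^(−1.73333) + e^(−1.99200) = 0.745774 + 0.176695 + 0.136422 = 1.05889.
F = −kT ln Z = −37.5 × ln(1.05889) = −37.5 × 0.0572212 = -2.146 meV.

-2.146 meV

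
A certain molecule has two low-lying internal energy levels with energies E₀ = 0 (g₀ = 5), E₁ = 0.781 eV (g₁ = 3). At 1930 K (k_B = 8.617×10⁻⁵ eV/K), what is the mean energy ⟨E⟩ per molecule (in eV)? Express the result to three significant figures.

k_BT = 8.617×10⁻⁵ × 1930 K = 0.16631 eV.
Eᵢ/kT = 0, 4.6960.
Z = Σ gᵢe^(−Eᵢ/kT) = 5·e^(−0) + 3·e^(−4.6960) = 5.0000 + 0.027395 = 5.0274.
⟨E⟩ = Σ Eᵢ gᵢe^(−Eᵢ/kT) / Z = (0·5.0000 + 0.781·0.027395) / 5.0274 = 0.00426 eV.

0.00426 eV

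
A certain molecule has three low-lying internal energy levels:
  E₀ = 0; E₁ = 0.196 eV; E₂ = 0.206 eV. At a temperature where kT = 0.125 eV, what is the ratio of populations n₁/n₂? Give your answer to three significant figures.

1.08

n₁/n₂ = exp[−(E₁−E₂)/kT] = exp(−(-0.010 eV)/(0.125 eV)) = exp(0.080000) = 1.08.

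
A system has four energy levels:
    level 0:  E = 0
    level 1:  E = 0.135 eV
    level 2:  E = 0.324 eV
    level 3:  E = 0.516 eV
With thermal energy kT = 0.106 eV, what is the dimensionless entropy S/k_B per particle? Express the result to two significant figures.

0.69

Eᵢ/kT = 0, 1.274, 3.057, 4.868.
Z = Σ e^(−Eᵢ/kT) = e^(−0) + e^(−1.274) + e^(−3.057) + e^(−4.868) = 1.000 + 0.2797 + 0.04703 + 0.007689 = 1.334.
⟨E⟩ = Σ EᵢPᵢ = 0.04270 eV.
S/k_B = ln Z + ⟨E⟩/kT = ln(1.334) + 0.04270/0.106 = 0.2882 + 0.4028 = 0.69.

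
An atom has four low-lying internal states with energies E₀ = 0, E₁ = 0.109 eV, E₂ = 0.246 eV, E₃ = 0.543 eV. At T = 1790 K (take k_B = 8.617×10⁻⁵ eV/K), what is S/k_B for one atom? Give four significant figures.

k_BT = 8.617×10⁻⁵ × 1790 K = 0.154244 eV.
Eᵢ/kT = 0, 0.706673, 1.59488, 3.52040.
Z = Σ e^(−Eᵢ/kT) = e^(−0) + e^(−0.706673) + e^(−1.59488) + e^(−3.52040) = 1.00000 + 0.493283 + 0.202933 + 0.0295876 = 1.72580.
⟨E⟩ = Σ EᵢPᵢ = 0.0693913 eV.
S/k_B = ln Z + ⟨E⟩/kT = ln(1.72580) + 0.0693913/0.154244 = 0.545691 + 0.449880 = 0.9956.

0.9956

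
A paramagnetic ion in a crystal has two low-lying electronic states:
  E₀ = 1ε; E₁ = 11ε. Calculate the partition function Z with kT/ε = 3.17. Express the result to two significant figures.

Eᵢ/kT = 0.3155, 3.470.
Z = Σ e^(−Eᵢ/kT) = e^(−0.3155) + e^(−3.470) = 0.7294 + 0.03112 = 0.7605.

Z = 0.76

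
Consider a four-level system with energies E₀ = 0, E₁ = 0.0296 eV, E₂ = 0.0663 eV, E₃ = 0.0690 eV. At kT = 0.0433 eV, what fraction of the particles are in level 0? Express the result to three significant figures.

Eᵢ/kT = 0, 0.68360, 1.5312, 1.5935.
Z = Σ e^(−Eᵢ/kT) = e^(−0) + e^(−0.68360) + e^(−1.5312) + e^(−1.5935) = 1.0000 + 0.50480 + 0.21628 + 0.20321 = 1.9243.
P₀ = e^(−E₀/kT) / Z = 1.0000/1.9243 = 0.520.

0.520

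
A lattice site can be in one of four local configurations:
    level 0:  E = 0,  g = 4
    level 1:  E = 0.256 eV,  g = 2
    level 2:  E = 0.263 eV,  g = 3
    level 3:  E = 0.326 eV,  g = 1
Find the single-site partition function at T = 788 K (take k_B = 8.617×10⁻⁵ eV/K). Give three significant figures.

k_BT = 8.617×10⁻⁵ × 788 K = 0.067902 eV.
Eᵢ/kT = 0, 3.7701, 3.8732, 4.8010.
Z = Σ gᵢe^(−Eᵢ/kT) = 4·e^(−0) + 2·e^(−3.7701) + 3·e^(−3.8732) + 1·e^(−4.8010) = 4.0000 + 0.046100 + 0.062375 + 0.0082215 = 4.1167.

Z = 4.12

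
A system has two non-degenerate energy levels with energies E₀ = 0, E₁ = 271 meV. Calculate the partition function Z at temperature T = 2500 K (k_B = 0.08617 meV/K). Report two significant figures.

k_BT = 0.08617 × 2500 K = 215.4 meV.
Eᵢ/kT = 0, 1.258.
Z = Σ e^(−Eᵢ/kT) = e^(−0) + e^(−1.258) = 1.000 + 0.2842 = 1.284.

Z = 1.3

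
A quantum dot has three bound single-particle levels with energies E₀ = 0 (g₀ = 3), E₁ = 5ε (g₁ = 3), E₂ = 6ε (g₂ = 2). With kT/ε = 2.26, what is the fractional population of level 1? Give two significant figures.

0.095

Eᵢ/kT = 0, 2.212, 2.655.
Z = Σ gᵢe^(−Eᵢ/kT) = 3·e^(−0) + 3·e^(−2.212) + 2·e^(−2.655) = 3.000 + 0.3284 + 0.1406 = 3.469.
P₁ = g₁ e^(−E₁/kT) / Z = 0.3284/3.469 = 0.095.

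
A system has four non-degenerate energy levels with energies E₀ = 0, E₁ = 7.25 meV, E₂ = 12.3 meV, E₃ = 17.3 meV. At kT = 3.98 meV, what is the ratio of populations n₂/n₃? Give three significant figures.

n₂/n₃ = exp[−(E₂−E₃)/kT] = exp(−(-5.0 meV)/(3.98 meV)) = exp(1.2563) = 3.51.

3.51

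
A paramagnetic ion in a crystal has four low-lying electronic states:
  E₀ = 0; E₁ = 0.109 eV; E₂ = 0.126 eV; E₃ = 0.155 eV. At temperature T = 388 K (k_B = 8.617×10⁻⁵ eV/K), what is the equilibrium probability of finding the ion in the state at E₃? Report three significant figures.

k_BT = 8.617×10⁻⁵ × 388 K = 0.033434 eV.
Eᵢ/kT = 0, 3.2602, 3.7686, 4.6360.
Z = Σ e^(−Eᵢ/kT) = e^(−0) + e^(−3.2602) + e^(−3.7686) + e^(−4.6360) = 1.0000 + 0.038381 + 0.023084 + 0.0096964 = 1.0712.
P₃ = e^(−E₃/kT) / Z = 0.0096964/1.0712 = 0.00905.

0.00905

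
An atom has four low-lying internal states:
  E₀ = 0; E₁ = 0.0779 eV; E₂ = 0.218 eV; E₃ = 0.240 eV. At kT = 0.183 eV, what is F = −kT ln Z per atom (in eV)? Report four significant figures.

-0.1465 eV

Eᵢ/kT = 0, 0.425683, 1.19126, 1.31148.
Z = Σ e^(−Eᵢ/kT) = e^(−0) + e^(−0.425683) + e^(−1.19126) + e^(−1.31148) = 1.00000 + 0.653323 + 0.303838 + 0.269421 = 2.22658.
F = −kT ln Z = −0.183 × ln(2.22658) = −0.183 × 0.800467 = -0.1465 eV.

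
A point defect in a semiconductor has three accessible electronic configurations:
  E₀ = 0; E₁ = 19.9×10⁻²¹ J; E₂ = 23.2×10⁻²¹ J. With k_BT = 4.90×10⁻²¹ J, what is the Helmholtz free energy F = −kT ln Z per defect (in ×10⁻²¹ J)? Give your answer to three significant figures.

Eᵢ/kT = 0, 4.0612, 4.7347.
Z = Σ e^(−Eᵢ/kT) = e^(−0) + e^(−4.0612) + e^(−4.7347) = 1.0000 + 0.017228 + 0.0087851 = 1.0260.
F = −kT ln Z = −4.90 × ln(1.0260) = −4.90 × 0.025668 = -0.126 ×10⁻²¹ J.

-0.126 ×10⁻²¹ J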